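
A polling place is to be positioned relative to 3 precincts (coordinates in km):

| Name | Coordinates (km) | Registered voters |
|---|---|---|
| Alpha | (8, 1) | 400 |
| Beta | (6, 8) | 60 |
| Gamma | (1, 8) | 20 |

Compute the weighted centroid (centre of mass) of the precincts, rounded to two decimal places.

The minimiser of Σwᵢ‖p−pᵢ‖² is the weighted centroid p* = (Σwᵢpᵢ)/(Σwᵢ).
Σwᵢ = 480.
Σwᵢxᵢ = 400·8 + 60·6 + 20·1 = 3580.
Σwᵢyᵢ = 400·1 + 60·8 + 20·8 = 1040.
x* = 3580/480 = 7.46, y* = 1040/480 = 2.17.

(7.46, 2.17)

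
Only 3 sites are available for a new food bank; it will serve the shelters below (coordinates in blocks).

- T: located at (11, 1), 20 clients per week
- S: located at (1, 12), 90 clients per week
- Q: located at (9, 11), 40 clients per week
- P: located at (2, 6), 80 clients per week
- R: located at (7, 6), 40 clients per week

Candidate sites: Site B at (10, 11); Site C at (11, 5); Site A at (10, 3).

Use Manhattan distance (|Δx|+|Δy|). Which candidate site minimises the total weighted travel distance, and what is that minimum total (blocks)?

Total weighted distance at each candidate:
  Site B (10, 11): total = 2520
  Site C (11, 5): total = 2930
  Site A (10, 3): total = 3160
Minimum is at Site B with total 2520 blocks.

Site B, total 2520 blocks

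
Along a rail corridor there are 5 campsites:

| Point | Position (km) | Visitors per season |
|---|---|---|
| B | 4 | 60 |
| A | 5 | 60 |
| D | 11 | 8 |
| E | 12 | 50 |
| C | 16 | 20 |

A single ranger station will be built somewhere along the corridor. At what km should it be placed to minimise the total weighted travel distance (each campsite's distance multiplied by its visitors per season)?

For a sum of weighted absolute distances on a line, the optimum is the weighted median (not the mean). Total weight W = 198; half-weight = 99.
Sort by position and accumulate weight:
  km 4 (B, w=60) → cum 60
  km 5 (A, w=60) → cum 120  ≥ 99 → median here
  km 11 (D, w=8) → cum 128
  km 12 (E, w=50) → cum 178
  km 16 (C, w=20) → cum 198
Optimal location: km 5.

x = 5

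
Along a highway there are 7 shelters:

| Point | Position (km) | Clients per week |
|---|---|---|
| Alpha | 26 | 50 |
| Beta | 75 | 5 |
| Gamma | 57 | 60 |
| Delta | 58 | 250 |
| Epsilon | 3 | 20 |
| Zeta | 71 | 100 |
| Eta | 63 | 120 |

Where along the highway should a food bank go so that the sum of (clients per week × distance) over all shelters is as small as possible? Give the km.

For a sum of weighted absolute distances on a line, the optimum is the weighted median (not the mean). Total weight W = 605; half-weight = 302.5.
Sort by position and accumulate weight:
  km 3 (Epsilon, w=20) → cum 20
  km 26 (Alpha, w=50) → cum 70
  km 57 (Gamma, w=60) → cum 130
  km 58 (Delta, w=250) → cum 380  ≥ 302.5 → median here
  km 63 (Eta, w=120) → cum 500
  km 71 (Zeta, w=100) → cum 600
  km 75 (Beta, w=5) → cum 605
Optimal location: km 58.

x = 58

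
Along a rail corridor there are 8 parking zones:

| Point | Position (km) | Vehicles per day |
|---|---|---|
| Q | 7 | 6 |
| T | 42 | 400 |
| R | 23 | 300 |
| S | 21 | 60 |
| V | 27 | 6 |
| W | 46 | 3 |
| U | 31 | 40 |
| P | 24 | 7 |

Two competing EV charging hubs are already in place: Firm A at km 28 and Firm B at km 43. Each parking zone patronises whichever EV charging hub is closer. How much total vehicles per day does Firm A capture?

419

The indifferent point is the midpoint (28+43)/2 = 35.5; parking zones left of it (closer to Firm A at 28) go to Firm A, those right go to Firm B.
  Q at 7 (w=6) → Firm A
  S at 21 (w=60) → Firm A
  R at 23 (w=300) → Firm A
  P at 24 (w=7) → Firm A
  V at 27 (w=6) → Firm A
  U at 31 (w=40) → Firm A
  T at 42 (w=400) → Firm B
  W at 46 (w=3) → Firm B
Firm A captures 419; Firm B captures 403.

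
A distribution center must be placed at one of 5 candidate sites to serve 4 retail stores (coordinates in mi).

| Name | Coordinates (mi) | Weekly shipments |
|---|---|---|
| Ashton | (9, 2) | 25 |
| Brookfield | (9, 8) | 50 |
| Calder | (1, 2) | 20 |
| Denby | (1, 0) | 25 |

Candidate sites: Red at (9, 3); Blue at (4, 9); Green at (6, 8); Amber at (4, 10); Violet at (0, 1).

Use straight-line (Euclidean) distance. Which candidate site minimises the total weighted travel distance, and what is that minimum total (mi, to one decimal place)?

Red, total 649.8 mi

Total weighted distance at each candidate:
  Red (9, 3): total = 649.8
  Blue (4, 9): total = 859.5
  Green (6, 8): total = 709.8
  Amber (4, 10): total = 937.0
  Violet (0, 1): total = 860.1
Minimum is at Red with total 649.8 mi.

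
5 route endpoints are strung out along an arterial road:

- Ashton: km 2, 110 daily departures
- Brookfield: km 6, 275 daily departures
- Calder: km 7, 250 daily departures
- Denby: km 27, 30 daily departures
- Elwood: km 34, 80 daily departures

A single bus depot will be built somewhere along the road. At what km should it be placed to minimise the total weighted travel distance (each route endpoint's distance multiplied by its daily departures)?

x = 6

For a sum of weighted absolute distances on a line, the optimum is the weighted median (not the mean). Total weight W = 745; half-weight = 372.5.
Sort by position and accumulate weight:
  km 2 (Ashton, w=110) → cum 110
  km 6 (Brookfield, w=275) → cum 385  ≥ 372.5 → median here
  km 7 (Calder, w=250) → cum 635
  km 27 (Denby, w=30) → cum 665
  km 34 (Elwood, w=80) → cum 745
Optimal location: km 6.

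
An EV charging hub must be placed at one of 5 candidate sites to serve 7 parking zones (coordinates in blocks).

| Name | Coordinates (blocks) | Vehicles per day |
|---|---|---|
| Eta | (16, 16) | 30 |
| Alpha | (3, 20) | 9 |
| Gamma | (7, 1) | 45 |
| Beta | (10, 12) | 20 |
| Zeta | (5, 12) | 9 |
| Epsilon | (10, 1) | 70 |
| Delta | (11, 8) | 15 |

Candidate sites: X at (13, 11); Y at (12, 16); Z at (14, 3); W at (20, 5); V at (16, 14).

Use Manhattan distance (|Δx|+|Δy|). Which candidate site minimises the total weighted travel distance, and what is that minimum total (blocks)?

Total weighted distance at each candidate:
  X (13, 11): total = 2277
  Y (12, 16): total = 2681
  Z (14, 3): total = 2069
  W (20, 5): total = 3201
  V (16, 14): total = 2993
Minimum is at Z with total 2069 blocks.

Z, total 2069 blocks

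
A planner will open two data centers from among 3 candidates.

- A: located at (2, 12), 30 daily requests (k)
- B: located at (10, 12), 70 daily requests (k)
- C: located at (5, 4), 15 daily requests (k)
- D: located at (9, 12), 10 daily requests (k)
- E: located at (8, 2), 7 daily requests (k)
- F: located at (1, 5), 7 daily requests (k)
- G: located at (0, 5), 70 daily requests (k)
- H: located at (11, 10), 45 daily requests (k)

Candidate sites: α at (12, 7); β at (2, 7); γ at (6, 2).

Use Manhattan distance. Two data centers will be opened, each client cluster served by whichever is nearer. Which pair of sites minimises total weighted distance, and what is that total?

Evaluate every pair (each demand assigned to the nearer of the two):
  {α, β}: total = 1354
  {α, γ}: total = 1915
  {β, γ}: total = 2080
Best pair: {α, β} with total 1354.

{α, β}, total 1354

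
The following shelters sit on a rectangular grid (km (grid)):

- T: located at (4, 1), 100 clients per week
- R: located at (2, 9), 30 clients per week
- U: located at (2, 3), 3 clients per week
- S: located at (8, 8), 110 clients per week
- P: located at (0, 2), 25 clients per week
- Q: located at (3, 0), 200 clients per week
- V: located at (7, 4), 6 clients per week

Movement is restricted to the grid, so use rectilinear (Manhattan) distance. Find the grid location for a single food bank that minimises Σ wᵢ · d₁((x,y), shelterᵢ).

(3, 1)

Manhattan distance separates: Σwᵢ(|x−xᵢ|+|y−yᵢ|) = Σwᵢ|x−xᵢ| + Σwᵢ|y−yᵢ|, so x and y are optimised independently as 1-D weighted medians.
Total weight W = 474; half = 237.
x-coordinate, sorted with cumulative weight:
  x=0 (P, w=25) cum 25
  x=2 (R, w=30) cum 55
  x=2 (U, w=3) cum 58
  x=3 (Q, w=200) cum 258  ← median
  x=4 (T, w=100) cum 358
  x=7 (V, w=6) cum 364
  x=8 (S, w=110) cum 474
⇒ x* = 3
y-coordinate, sorted with cumulative weight:
  y=0 (Q, w=200) cum 200
  y=1 (T, w=100) cum 300  ← median
  y=2 (P, w=25) cum 325
  y=3 (U, w=3) cum 328
  y=4 (V, w=6) cum 334
  y=8 (S, w=110) cum 444
  y=9 (R, w=30) cum 474
⇒ y* = 1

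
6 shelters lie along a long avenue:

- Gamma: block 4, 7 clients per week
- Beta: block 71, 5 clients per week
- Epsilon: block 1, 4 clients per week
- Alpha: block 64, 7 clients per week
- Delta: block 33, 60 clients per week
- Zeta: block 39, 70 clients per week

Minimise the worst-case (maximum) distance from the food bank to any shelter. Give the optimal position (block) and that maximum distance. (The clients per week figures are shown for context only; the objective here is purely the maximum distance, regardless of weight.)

The 1-center on a line is the midpoint of the two extreme points: leftmost at 1, rightmost at 71.
Optimal location = (1 + 71)/2 = 36; maximum distance = (71 − 1)/2 = 35.

location 36, max distance 35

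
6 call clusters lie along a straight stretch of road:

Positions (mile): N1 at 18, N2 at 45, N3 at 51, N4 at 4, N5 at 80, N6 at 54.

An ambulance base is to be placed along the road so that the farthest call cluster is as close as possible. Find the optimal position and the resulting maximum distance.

location 42, max distance 38

The 1-center on a line is the midpoint of the two extreme points: leftmost at 4, rightmost at 80.
Optimal location = (4 + 80)/2 = 42; maximum distance = (80 − 4)/2 = 38.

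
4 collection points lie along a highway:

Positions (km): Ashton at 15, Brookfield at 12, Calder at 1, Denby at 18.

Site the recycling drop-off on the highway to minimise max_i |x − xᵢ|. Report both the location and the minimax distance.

location 9.5, max distance 8.5

The 1-center on a line is the midpoint of the two extreme points: leftmost at 1, rightmost at 18.
Optimal location = (1 + 18)/2 = 9.5; maximum distance = (18 − 1)/2 = 8.5.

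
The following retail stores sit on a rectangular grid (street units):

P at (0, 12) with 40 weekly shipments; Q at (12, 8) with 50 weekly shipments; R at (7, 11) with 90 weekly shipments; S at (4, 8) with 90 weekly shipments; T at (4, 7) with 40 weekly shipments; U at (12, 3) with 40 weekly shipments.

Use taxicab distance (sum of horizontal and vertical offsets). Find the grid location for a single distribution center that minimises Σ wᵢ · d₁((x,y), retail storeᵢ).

(7, 8)

Manhattan distance separates: Σwᵢ(|x−xᵢ|+|y−yᵢ|) = Σwᵢ|x−xᵢ| + Σwᵢ|y−yᵢ|, so x and y are optimised independently as 1-D weighted medians.
Total weight W = 350; half = 175.
x-coordinate, sorted with cumulative weight:
  x=0 (P, w=40) cum 40
  x=4 (S, w=90) cum 130
  x=4 (T, w=40) cum 170
  x=7 (R, w=90) cum 260  ← median
  x=12 (Q, w=50) cum 310
  x=12 (U, w=40) cum 350
⇒ x* = 7
y-coordinate, sorted with cumulative weight:
  y=3 (U, w=40) cum 40
  y=7 (T, w=40) cum 80
  y=8 (Q, w=50) cum 130
  y=8 (S, w=90) cum 220  ← median
  y=11 (R, w=90) cum 310
  y=12 (P, w=40) cum 350
⇒ y* = 8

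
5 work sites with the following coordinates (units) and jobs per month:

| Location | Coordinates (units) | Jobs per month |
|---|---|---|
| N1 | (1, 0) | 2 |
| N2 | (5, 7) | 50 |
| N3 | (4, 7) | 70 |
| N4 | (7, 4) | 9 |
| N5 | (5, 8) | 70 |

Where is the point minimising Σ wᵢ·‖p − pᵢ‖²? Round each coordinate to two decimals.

(4.70, 7.14)

The minimiser of Σwᵢ‖p−pᵢ‖² is the weighted centroid p* = (Σwᵢpᵢ)/(Σwᵢ).
Σwᵢ = 201.
Σwᵢxᵢ = 2·1 + 50·5 + 70·4 + 9·7 + 70·5 = 945.
Σwᵢyᵢ = 2·0 + 50·7 + 70·7 + 9·4 + 70·8 = 1436.
x* = 945/201 = 4.70, y* = 1436/201 = 7.14.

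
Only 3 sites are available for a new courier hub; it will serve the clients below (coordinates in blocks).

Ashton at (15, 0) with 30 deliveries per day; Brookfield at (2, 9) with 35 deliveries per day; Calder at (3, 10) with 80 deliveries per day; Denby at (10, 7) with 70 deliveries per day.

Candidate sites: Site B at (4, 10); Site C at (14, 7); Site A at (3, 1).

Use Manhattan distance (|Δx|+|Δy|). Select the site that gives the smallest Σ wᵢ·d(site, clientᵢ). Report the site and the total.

Site B, total 1445 blocks

Total weighted distance at each candidate:
  Site B (4, 10): total = 1445
  Site C (14, 7): total = 2130
  Site A (3, 1): total = 2335
Minimum is at Site B with total 1445 blocks.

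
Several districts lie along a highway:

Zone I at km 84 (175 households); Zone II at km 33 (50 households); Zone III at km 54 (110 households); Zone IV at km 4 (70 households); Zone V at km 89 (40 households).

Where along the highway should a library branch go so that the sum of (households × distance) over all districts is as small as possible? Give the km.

x = 54

For a sum of weighted absolute distances on a line, the optimum is the weighted median (not the mean). Total weight W = 445; half-weight = 222.5.
Sort by position and accumulate weight:
  km 4 (Zone IV, w=70) → cum 70
  km 33 (Zone II, w=50) → cum 120
  km 54 (Zone III, w=110) → cum 230  ≥ 222.5 → median here
  km 84 (Zone I, w=175) → cum 405
  km 89 (Zone V, w=40) → cum 445
Optimal location: km 54.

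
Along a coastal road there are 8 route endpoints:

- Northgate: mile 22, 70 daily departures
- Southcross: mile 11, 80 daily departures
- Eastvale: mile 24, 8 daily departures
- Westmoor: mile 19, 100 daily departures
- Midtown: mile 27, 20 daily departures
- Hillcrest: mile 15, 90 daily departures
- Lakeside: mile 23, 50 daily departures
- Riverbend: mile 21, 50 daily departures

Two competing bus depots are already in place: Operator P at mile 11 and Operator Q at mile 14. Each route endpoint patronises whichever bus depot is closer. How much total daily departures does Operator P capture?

The indifferent point is the midpoint (11+14)/2 = 12.5; route endpoints left of it (closer to Operator P at 11) go to Operator P, those right go to Operator Q.
  Southcross at 11 (w=80) → Operator P
  Hillcrest at 15 (w=90) → Operator Q
  Westmoor at 19 (w=100) → Operator Q
  Riverbend at 21 (w=50) → Operator Q
  Northgate at 22 (w=70) → Operator Q
  Lakeside at 23 (w=50) → Operator Q
  Eastvale at 24 (w=8) → Operator Q
  Midtown at 27 (w=20) → Operator Q
Operator P captures 80; Operator Q captures 388.

80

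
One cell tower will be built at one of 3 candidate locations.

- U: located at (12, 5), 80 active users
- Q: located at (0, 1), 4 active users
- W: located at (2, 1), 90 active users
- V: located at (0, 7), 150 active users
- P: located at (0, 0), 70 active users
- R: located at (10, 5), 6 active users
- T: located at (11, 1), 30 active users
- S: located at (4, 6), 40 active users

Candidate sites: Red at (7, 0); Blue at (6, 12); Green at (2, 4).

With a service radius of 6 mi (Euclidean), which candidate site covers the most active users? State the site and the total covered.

Green, covering 354

Coverage radius r = 6 mi; a point is covered iff (Δx)²+(Δy)² ≤ 6² = 36.
  Red (7, 0): covers {W, R, T} → 126
  Blue (6, 12): covers {none} → 0
  Green (2, 4): covers {Q, W, V, P, S} → 354
Maximum coverage at Green: 354 active users.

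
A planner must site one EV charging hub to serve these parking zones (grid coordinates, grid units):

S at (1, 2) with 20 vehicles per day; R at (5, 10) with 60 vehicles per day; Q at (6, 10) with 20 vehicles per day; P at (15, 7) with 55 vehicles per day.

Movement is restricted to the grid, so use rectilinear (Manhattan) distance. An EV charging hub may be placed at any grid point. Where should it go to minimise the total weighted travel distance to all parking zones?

(5, 10)

Manhattan distance separates: Σwᵢ(|x−xᵢ|+|y−yᵢ|) = Σwᵢ|x−xᵢ| + Σwᵢ|y−yᵢ|, so x and y are optimised independently as 1-D weighted medians.
Total weight W = 155; half = 77.5.
x-coordinate, sorted with cumulative weight:
  x=1 (S, w=20) cum 20
  x=5 (R, w=60) cum 80  ← median
  x=6 (Q, w=20) cum 100
  x=15 (P, w=55) cum 155
⇒ x* = 5
y-coordinate, sorted with cumulative weight:
  y=2 (S, w=20) cum 20
  y=7 (P, w=55) cum 75
  y=10 (R, w=60) cum 135  ← median
  y=10 (Q, w=20) cum 155
⇒ y* = 10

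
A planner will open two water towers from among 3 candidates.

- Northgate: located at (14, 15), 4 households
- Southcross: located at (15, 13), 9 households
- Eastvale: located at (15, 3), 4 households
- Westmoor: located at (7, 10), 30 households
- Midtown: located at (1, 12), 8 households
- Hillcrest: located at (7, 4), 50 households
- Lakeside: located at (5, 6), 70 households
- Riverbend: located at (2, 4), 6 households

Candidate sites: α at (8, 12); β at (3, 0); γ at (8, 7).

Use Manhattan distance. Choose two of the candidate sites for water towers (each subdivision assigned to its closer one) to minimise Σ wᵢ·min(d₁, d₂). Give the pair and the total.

{α, γ}, total 832

Evaluate every pair (each demand assigned to the nearer of the two):
  {α, γ}: total = 832
  {β, γ}: total = 943
  {α, β}: total = 1304
Best pair: {α, γ} with total 832.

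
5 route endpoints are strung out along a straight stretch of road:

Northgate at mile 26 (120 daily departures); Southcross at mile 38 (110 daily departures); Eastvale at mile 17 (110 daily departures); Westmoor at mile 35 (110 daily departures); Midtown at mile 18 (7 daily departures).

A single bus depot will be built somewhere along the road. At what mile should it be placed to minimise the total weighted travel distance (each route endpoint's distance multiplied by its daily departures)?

x = 26

For a sum of weighted absolute distances on a line, the optimum is the weighted median (not the mean). Total weight W = 457; half-weight = 228.5.
Sort by position and accumulate weight:
  mile 17 (Eastvale, w=110) → cum 110
  mile 18 (Midtown, w=7) → cum 117
  mile 26 (Northgate, w=120) → cum 237  ≥ 228.5 → median here
  mile 35 (Westmoor, w=110) → cum 347
  mile 38 (Southcross, w=110) → cum 457
Optimal location: mile 26.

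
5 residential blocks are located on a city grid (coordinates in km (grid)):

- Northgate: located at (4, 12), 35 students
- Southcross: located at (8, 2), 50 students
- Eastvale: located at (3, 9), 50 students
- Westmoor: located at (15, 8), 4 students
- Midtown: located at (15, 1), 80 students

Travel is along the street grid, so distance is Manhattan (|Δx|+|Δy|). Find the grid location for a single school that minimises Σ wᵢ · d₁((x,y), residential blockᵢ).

Manhattan distance separates: Σwᵢ(|x−xᵢ|+|y−yᵢ|) = Σwᵢ|x−xᵢ| + Σwᵢ|y−yᵢ|, so x and y are optimised independently as 1-D weighted medians.
Total weight W = 219; half = 109.5.
x-coordinate, sorted with cumulative weight:
  x=3 (Eastvale, w=50) cum 50
  x=4 (Northgate, w=35) cum 85
  x=8 (Southcross, w=50) cum 135  ← median
  x=15 (Westmoor, w=4) cum 139
  x=15 (Midtown, w=80) cum 219
⇒ x* = 8
y-coordinate, sorted with cumulative weight:
  y=1 (Midtown, w=80) cum 80
  y=2 (Southcross, w=50) cum 130  ← median
  y=8 (Westmoor, w=4) cum 134
  y=9 (Eastvale, w=50) cum 184
  y=12 (Northgate, w=35) cum 219
⇒ y* = 2

(8, 2)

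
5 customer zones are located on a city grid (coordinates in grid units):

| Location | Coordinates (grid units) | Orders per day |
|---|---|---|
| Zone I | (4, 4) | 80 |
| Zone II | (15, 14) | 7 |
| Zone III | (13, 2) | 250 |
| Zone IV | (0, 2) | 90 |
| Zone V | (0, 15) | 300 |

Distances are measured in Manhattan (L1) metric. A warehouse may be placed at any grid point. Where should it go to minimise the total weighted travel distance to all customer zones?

(0, 4)

Manhattan distance separates: Σwᵢ(|x−xᵢ|+|y−yᵢ|) = Σwᵢ|x−xᵢ| + Σwᵢ|y−yᵢ|, so x and y are optimised independently as 1-D weighted medians.
Total weight W = 727; half = 363.5.
x-coordinate, sorted with cumulative weight:
  x=0 (Zone IV, w=90) cum 90
  x=0 (Zone V, w=300) cum 390  ← median
  x=4 (Zone I, w=80) cum 470
  x=13 (Zone III, w=250) cum 720
  x=15 (Zone II, w=7) cum 727
⇒ x* = 0
y-coordinate, sorted with cumulative weight:
  y=2 (Zone III, w=250) cum 250
  y=2 (Zone IV, w=90) cum 340
  y=4 (Zone I, w=80) cum 420  ← median
  y=14 (Zone II, w=7) cum 427
  y=15 (Zone V, w=300) cum 727
⇒ y* = 4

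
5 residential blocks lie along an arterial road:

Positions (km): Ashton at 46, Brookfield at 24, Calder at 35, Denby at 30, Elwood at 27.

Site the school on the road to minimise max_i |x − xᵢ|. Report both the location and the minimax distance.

location 35, max distance 11

The 1-center on a line is the midpoint of the two extreme points: leftmost at 24, rightmost at 46.
Optimal location = (24 + 46)/2 = 35; maximum distance = (46 − 24)/2 = 11.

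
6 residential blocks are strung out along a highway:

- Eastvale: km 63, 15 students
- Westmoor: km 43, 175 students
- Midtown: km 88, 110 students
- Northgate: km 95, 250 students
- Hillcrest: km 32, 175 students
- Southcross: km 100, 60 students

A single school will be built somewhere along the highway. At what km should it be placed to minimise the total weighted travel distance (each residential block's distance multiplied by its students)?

x = 88

For a sum of weighted absolute distances on a line, the optimum is the weighted median (not the mean). Total weight W = 785; half-weight = 392.5.
Sort by position and accumulate weight:
  km 32 (Hillcrest, w=175) → cum 175
  km 43 (Westmoor, w=175) → cum 350
  km 63 (Eastvale, w=15) → cum 365
  km 88 (Midtown, w=110) → cum 475  ≥ 392.5 → median here
  km 95 (Northgate, w=250) → cum 725
  km 100 (Southcross, w=60) → cum 785
Optimal location: km 88.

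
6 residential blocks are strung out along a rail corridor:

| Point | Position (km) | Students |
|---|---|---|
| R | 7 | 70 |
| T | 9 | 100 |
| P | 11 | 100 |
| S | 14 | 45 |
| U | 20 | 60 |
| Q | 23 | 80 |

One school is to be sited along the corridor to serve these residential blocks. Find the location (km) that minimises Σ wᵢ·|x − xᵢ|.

For a sum of weighted absolute distances on a line, the optimum is the weighted median (not the mean). Total weight W = 455; half-weight = 227.5.
Sort by position and accumulate weight:
  km 7 (R, w=70) → cum 70
  km 9 (T, w=100) → cum 170
  km 11 (P, w=100) → cum 270  ≥ 227.5 → median here
  km 14 (S, w=45) → cum 315
  km 20 (U, w=60) → cum 375
  km 23 (Q, w=80) → cum 455
Optimal location: km 11.

x = 11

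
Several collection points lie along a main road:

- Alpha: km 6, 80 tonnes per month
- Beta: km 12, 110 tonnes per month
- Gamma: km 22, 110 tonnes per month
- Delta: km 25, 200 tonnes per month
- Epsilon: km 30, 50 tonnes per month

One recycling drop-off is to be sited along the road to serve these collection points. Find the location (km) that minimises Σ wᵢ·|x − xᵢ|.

For a sum of weighted absolute distances on a line, the optimum is the weighted median (not the mean). Total weight W = 550; half-weight = 275.
Sort by position and accumulate weight:
  km 6 (Alpha, w=80) → cum 80
  km 12 (Beta, w=110) → cum 190
  km 22 (Gamma, w=110) → cum 300  ≥ 275 → median here
  km 25 (Delta, w=200) → cum 500
  km 30 (Epsilon, w=50) → cum 550
Optimal location: km 22.

x = 22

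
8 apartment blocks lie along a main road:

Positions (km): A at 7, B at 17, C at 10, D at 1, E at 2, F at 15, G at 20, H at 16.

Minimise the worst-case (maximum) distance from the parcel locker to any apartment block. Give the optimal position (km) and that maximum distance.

location 10.5, max distance 9.5

The 1-center on a line is the midpoint of the two extreme points: leftmost at 1, rightmost at 20.
Optimal location = (1 + 20)/2 = 10.5; maximum distance = (20 − 1)/2 = 9.5.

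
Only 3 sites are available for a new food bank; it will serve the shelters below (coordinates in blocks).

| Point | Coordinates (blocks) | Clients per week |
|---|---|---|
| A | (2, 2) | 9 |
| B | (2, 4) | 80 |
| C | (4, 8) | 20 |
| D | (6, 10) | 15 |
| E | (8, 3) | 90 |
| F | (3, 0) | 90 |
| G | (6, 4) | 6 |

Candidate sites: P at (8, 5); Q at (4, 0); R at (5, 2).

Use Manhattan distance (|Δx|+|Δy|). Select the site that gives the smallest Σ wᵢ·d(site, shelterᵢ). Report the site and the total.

R, total 1440 blocks

Total weighted distance at each candidate:
  P (8, 5): total = 1984
  Q (4, 0): total = 1612
  R (5, 2): total = 1440
Minimum is at R with total 1440 blocks.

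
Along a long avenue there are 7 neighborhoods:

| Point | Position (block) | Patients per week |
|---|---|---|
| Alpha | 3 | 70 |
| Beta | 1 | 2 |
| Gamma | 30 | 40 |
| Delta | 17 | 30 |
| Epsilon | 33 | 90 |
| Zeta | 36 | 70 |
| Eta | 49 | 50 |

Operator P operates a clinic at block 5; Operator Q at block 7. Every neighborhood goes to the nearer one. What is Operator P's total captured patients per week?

72

The indifferent point is the midpoint (5+7)/2 = 6; neighborhoods left of it (closer to Operator P at 5) go to Operator P, those right go to Operator Q.
  Beta at 1 (w=2) → Operator P
  Alpha at 3 (w=70) → Operator P
  Delta at 17 (w=30) → Operator Q
  Gamma at 30 (w=40) → Operator Q
  Epsilon at 33 (w=90) → Operator Q
  Zeta at 36 (w=70) → Operator Q
  Eta at 49 (w=50) → Operator Q
Operator P captures 72; Operator Q captures 280.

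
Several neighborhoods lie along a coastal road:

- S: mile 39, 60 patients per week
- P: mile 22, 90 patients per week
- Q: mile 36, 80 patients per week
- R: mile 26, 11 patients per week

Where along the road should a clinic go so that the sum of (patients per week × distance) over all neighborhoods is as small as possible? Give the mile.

For a sum of weighted absolute distances on a line, the optimum is the weighted median (not the mean). Total weight W = 241; half-weight = 120.5.
Sort by position and accumulate weight:
  mile 22 (P, w=90) → cum 90
  mile 26 (R, w=11) → cum 101
  mile 36 (Q, w=80) → cum 181  ≥ 120.5 → median here
  mile 39 (S, w=60) → cum 241
Optimal location: mile 36.

x = 36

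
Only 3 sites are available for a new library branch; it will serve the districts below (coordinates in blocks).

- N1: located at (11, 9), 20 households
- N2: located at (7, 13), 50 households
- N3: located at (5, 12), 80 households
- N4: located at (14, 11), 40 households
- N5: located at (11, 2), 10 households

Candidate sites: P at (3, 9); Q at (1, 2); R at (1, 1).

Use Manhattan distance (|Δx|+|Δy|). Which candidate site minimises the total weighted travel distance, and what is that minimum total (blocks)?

Total weighted distance at each candidate:
  P (3, 9): total = 1630
  Q (1, 2): total = 3290
  R (1, 1): total = 3490
Minimum is at P with total 1630 blocks.

P, total 1630 blocks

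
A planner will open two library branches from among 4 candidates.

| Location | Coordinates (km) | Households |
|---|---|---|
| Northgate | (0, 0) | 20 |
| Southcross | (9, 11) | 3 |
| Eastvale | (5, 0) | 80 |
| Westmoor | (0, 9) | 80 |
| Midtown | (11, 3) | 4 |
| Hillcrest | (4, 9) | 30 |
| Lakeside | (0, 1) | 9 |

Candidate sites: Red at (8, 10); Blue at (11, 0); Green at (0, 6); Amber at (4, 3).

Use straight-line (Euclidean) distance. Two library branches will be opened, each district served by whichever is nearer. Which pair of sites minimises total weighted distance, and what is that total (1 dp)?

{Green, Amber}, total 839.5

Evaluate every pair (each demand assigned to the nearer of the two):
  {Green, Amber}: total = 839.5
  {Blue, Green}: total = 1077.9
  {Red, Amber}: total = 1126.1
  {Red, Green}: total = 1188.2
  {Blue, Amber}: total = 1190.4
  {Red, Blue}: total = 1584.3
Best pair: {Green, Amber} with total 839.5.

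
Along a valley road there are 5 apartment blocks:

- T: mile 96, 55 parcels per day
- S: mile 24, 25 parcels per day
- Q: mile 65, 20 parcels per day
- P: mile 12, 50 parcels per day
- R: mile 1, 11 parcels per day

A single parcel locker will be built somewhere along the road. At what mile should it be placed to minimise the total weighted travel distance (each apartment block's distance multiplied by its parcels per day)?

x = 24

For a sum of weighted absolute distances on a line, the optimum is the weighted median (not the mean). Total weight W = 161; half-weight = 80.5.
Sort by position and accumulate weight:
  mile 1 (R, w=11) → cum 11
  mile 12 (P, w=50) → cum 61
  mile 24 (S, w=25) → cum 86  ≥ 80.5 → median here
  mile 65 (Q, w=20) → cum 106
  mile 96 (T, w=55) → cum 161
Optimal location: mile 24.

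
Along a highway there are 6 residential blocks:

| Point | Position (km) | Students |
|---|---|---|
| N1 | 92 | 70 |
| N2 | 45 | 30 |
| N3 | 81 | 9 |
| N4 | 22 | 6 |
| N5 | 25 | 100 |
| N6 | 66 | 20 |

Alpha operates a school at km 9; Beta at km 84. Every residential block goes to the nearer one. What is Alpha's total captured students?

The indifferent point is the midpoint (9+84)/2 = 46.5; residential blocks left of it (closer to Alpha at 9) go to Alpha, those right go to Beta.
  N4 at 22 (w=6) → Alpha
  N5 at 25 (w=100) → Alpha
  N2 at 45 (w=30) → Alpha
  N6 at 66 (w=20) → Beta
  N3 at 81 (w=9) → Beta
  N1 at 92 (w=70) → Beta
Alpha captures 136; Beta captures 99.

136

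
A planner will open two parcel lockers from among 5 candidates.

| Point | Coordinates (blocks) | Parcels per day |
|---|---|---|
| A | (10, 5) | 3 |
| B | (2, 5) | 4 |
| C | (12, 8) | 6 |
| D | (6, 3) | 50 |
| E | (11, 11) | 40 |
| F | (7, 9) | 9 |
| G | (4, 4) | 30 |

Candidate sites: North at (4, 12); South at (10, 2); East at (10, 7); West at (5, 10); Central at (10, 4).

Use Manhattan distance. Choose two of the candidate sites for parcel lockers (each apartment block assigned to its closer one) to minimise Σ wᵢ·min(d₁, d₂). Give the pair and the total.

Evaluate every pair (each demand assigned to the nearer of the two):
  {East, Central}: total = 732
  {South, East}: total = 799
  {West, Central}: total = 808
  {South, West}: total = 856
  {North, Central}: total = 879
  {East, West}: total = 893
  {South, Central}: total = 897
  {North, East}: total = 945
  {North, South}: total = 957
  {North, West}: total = 1033
Best pair: {East, Central} with total 732.

{East, Central}, total 732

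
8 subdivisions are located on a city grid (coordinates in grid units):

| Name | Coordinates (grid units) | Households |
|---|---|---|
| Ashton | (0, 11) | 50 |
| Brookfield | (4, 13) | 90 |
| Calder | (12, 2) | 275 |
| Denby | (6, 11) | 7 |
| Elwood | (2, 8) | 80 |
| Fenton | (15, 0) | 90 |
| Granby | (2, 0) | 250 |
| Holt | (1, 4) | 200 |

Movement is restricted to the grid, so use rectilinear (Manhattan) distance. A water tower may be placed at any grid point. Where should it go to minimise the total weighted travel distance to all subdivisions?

Manhattan distance separates: Σwᵢ(|x−xᵢ|+|y−yᵢ|) = Σwᵢ|x−xᵢ| + Σwᵢ|y−yᵢ|, so x and y are optimised independently as 1-D weighted medians.
Total weight W = 1042; half = 521.
x-coordinate, sorted with cumulative weight:
  x=0 (Ashton, w=50) cum 50
  x=1 (Holt, w=200) cum 250
  x=2 (Elwood, w=80) cum 330
  x=2 (Granby, w=250) cum 580  ← median
  x=4 (Brookfield, w=90) cum 670
  x=6 (Denby, w=7) cum 677
  x=12 (Calder, w=275) cum 952
  x=15 (Fenton, w=90) cum 1042
⇒ x* = 2
y-coordinate, sorted with cumulative weight:
  y=0 (Fenton, w=90) cum 90
  y=0 (Granby, w=250) cum 340
  y=2 (Calder, w=275) cum 615  ← median
  y=4 (Holt, w=200) cum 815
  y=8 (Elwood, w=80) cum 895
  y=11 (Ashton, w=50) cum 945
  y=11 (Denby, w=7) cum 952
  y=13 (Brookfield, w=90) cum 1042
⇒ y* = 2

(2, 2)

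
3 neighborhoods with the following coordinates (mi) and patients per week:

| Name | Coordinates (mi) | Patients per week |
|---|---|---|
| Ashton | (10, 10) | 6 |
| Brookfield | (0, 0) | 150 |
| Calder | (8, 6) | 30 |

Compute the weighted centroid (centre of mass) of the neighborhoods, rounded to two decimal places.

(1.61, 1.29)

The minimiser of Σwᵢ‖p−pᵢ‖² is the weighted centroid p* = (Σwᵢpᵢ)/(Σwᵢ).
Σwᵢ = 186.
Σwᵢxᵢ = 6·10 + 150·0 + 30·8 = 300.
Σwᵢyᵢ = 6·10 + 150·0 + 30·6 = 240.
x* = 300/186 = 1.61, y* = 240/186 = 1.29.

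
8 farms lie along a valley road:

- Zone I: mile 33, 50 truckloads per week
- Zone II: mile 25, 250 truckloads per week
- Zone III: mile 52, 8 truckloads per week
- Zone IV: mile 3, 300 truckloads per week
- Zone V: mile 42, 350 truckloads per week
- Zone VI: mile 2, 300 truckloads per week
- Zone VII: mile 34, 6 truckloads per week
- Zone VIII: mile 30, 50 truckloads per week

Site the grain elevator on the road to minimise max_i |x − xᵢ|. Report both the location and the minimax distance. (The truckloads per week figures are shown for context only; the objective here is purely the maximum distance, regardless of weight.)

location 27, max distance 25

The 1-center on a line is the midpoint of the two extreme points: leftmost at 2, rightmost at 52.
Optimal location = (2 + 52)/2 = 27; maximum distance = (52 − 2)/2 = 25.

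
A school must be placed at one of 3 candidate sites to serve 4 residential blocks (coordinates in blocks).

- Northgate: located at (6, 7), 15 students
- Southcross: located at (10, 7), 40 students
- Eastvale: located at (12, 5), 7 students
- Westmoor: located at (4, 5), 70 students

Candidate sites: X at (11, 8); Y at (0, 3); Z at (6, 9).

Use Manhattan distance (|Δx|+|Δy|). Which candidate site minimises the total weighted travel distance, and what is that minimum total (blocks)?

Z, total 760 blocks

Total weighted distance at each candidate:
  X (11, 8): total = 898
  Y (0, 3): total = 1228
  Z (6, 9): total = 760
Minimum is at Z with total 760 blocks.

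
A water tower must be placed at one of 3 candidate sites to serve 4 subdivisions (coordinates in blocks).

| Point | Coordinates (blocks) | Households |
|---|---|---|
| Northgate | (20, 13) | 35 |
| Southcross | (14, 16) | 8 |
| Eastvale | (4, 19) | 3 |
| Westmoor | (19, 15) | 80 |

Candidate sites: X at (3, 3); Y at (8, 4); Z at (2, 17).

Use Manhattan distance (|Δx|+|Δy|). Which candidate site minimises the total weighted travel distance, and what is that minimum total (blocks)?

Z, total 2406 blocks

Total weighted distance at each candidate:
  X (3, 3): total = 3428
  Y (8, 4): total = 2696
  Z (2, 17): total = 2406
Minimum is at Z with total 2406 blocks.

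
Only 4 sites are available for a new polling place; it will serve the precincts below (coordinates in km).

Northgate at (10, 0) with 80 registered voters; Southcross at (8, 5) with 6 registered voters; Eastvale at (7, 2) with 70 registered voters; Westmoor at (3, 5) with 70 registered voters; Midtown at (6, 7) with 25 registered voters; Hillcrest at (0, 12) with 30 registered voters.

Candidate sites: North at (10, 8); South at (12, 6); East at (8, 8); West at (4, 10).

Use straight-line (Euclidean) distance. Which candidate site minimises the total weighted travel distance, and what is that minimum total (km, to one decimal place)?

East, total 1835.9 km

Total weighted distance at each candidate:
  North (10, 8): total = 2090.5
  South (12, 6): total = 2167.4
  East (8, 8): total = 1835.9
  West (4, 10): total = 2150.7
Minimum is at East with total 1835.9 km.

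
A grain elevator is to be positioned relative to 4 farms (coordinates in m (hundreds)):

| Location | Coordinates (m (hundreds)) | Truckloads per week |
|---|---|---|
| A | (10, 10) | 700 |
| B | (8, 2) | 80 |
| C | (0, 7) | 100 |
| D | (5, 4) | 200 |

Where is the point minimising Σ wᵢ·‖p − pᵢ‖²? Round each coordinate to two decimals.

The minimiser of Σwᵢ‖p−pᵢ‖² is the weighted centroid p* = (Σwᵢpᵢ)/(Σwᵢ).
Σwᵢ = 1080.
Σwᵢxᵢ = 700·10 + 80·8 + 100·0 + 200·5 = 8640.
Σwᵢyᵢ = 700·10 + 80·2 + 100·7 + 200·4 = 8660.
x* = 8640/1080 = 8.00, y* = 8660/1080 = 8.02.

(8.00, 8.02)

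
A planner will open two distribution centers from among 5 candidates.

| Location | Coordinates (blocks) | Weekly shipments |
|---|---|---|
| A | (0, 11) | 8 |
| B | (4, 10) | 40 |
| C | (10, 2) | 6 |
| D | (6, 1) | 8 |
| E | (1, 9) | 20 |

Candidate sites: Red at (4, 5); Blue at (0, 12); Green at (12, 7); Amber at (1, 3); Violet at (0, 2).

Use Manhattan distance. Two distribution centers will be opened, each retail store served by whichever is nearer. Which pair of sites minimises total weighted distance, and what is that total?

Evaluate every pair (each demand assigned to the nearer of the two):
  {Red, Blue}: total = 390
  {Blue, Amber}: total = 444
  {Blue, Violet}: total = 444
  {Blue, Green}: total = 466
  {Red, Amber}: total = 494
  {Red, Green}: total = 510
  {Red, Violet}: total = 514
  {Green, Amber}: total = 690
  {Amber, Violet}: total = 708
  {Green, Violet}: total = 770
Best pair: {Red, Blue} with total 390.

{Red, Blue}, total 390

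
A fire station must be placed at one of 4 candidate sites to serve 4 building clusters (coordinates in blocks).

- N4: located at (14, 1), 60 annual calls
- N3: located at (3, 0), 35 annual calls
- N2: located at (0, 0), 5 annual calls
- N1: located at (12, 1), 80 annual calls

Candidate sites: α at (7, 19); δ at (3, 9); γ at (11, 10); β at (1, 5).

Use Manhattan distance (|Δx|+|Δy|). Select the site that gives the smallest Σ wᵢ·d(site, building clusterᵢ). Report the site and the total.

γ, total 2255 blocks

Total weighted distance at each candidate:
  α (7, 19): total = 4275
  δ (3, 9): total = 2875
  γ (11, 10): total = 2255
  β (1, 5): total = 2495
Minimum is at γ with total 2255 blocks.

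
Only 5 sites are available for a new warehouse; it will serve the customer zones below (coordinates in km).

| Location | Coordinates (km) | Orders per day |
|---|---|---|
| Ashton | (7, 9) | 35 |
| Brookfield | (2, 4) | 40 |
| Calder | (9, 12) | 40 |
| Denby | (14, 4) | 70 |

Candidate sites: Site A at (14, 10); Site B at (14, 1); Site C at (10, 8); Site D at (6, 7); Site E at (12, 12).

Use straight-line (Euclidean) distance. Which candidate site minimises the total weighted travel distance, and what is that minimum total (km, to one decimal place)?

Site C, total 1029.4 km

Total weighted distance at each candidate:
  Site A (14, 10): total = 1419.6
  Site B (14, 1): total = 1560.1
  Site C (10, 8): total = 1029.4
  Site D (6, 7): total = 1109.6
  Site E (12, 12): total = 1413.6
Minimum is at Site C with total 1029.4 km.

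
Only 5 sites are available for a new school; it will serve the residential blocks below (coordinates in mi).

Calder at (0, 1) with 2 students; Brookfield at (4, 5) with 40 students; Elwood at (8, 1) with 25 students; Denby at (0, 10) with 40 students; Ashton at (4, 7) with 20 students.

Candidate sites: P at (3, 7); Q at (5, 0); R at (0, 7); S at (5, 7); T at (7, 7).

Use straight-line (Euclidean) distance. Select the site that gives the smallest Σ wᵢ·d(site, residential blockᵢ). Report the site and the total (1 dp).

Total weighted distance at each candidate:
  P (3, 7): total = 487.8
  Q (5, 0): total = 881.9
  R (0, 7): total = 640.9
  S (5, 7): total = 526.0
  T (7, 7): total = 679.4
Minimum is at P with total 487.8 mi.

P, total 487.8 mi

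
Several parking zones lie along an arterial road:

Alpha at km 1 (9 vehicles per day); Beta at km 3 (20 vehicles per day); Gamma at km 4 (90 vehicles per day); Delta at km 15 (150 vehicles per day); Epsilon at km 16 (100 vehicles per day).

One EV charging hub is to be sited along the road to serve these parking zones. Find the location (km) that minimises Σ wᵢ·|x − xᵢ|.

For a sum of weighted absolute distances on a line, the optimum is the weighted median (not the mean). Total weight W = 369; half-weight = 184.5.
Sort by position and accumulate weight:
  km 1 (Alpha, w=9) → cum 9
  km 3 (Beta, w=20) → cum 29
  km 4 (Gamma, w=90) → cum 119
  km 15 (Delta, w=150) → cum 269  ≥ 184.5 → median here
  km 16 (Epsilon, w=100) → cum 369
Optimal location: km 15.

x = 15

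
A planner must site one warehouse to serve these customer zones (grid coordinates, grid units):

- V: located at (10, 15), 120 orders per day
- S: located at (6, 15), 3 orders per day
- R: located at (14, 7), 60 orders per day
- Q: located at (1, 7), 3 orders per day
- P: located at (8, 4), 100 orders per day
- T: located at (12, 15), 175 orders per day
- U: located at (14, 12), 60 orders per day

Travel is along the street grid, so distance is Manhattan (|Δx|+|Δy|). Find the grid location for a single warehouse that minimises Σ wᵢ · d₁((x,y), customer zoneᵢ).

Manhattan distance separates: Σwᵢ(|x−xᵢ|+|y−yᵢ|) = Σwᵢ|x−xᵢ| + Σwᵢ|y−yᵢ|, so x and y are optimised independently as 1-D weighted medians.
Total weight W = 521; half = 260.5.
x-coordinate, sorted with cumulative weight:
  x=1 (Q, w=3) cum 3
  x=6 (S, w=3) cum 6
  x=8 (P, w=100) cum 106
  x=10 (V, w=120) cum 226
  x=12 (T, w=175) cum 401  ← median
  x=14 (R, w=60) cum 461
  x=14 (U, w=60) cum 521
⇒ x* = 12
y-coordinate, sorted with cumulative weight:
  y=4 (P, w=100) cum 100
  y=7 (R, w=60) cum 160
  y=7 (Q, w=3) cum 163
  y=12 (U, w=60) cum 223
  y=15 (V, w=120) cum 343  ← median
  y=15 (S, w=3) cum 346
  y=15 (T, w=175) cum 521
⇒ y* = 15

(12, 15)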